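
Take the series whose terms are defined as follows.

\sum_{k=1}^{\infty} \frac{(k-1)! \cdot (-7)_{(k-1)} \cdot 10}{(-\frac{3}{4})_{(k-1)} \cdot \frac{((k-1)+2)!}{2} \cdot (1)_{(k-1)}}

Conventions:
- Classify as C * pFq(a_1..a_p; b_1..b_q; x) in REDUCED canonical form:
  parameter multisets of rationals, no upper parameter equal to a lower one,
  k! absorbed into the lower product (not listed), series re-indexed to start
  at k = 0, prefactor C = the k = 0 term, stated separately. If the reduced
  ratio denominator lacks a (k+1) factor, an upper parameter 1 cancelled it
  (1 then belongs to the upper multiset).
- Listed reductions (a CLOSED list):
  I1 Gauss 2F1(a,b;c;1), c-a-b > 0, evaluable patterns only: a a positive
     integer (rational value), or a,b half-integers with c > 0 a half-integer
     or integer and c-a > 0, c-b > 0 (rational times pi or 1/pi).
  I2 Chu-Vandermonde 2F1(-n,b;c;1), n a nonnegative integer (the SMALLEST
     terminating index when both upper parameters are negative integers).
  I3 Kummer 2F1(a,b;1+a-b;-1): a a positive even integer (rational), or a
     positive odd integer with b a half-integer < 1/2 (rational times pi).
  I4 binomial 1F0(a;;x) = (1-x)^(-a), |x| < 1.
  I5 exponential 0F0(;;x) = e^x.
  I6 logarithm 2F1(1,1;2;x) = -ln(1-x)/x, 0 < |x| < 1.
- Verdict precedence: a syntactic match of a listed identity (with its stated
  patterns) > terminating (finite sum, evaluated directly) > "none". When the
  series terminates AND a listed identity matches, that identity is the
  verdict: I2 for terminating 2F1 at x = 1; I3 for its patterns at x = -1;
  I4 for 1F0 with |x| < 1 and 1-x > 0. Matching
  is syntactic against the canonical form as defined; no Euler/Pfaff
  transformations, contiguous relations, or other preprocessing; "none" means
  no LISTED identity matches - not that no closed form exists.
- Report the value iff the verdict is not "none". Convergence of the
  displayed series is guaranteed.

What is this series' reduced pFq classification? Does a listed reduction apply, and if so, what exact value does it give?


The series (x = 1) is 2F2: upper {-7, 1}, lower {-\frac{3}{4}, 3}, prefactor 10. Verdict: terminating - upper -7 stops the sum at k = 7; the 8 terms are added exactly. Sum: -\frac{39438250}{1127763}.

Key step: with t_0 = 10, (1)_k (prefactor 10) is k! itself.
Ratio: r(k) = 1 * (k-7) (k+1) / [(k-\frac{3}{4}) (k+3) (k+1)] - rational; roots negated = parameters, x = 1, C = 10.


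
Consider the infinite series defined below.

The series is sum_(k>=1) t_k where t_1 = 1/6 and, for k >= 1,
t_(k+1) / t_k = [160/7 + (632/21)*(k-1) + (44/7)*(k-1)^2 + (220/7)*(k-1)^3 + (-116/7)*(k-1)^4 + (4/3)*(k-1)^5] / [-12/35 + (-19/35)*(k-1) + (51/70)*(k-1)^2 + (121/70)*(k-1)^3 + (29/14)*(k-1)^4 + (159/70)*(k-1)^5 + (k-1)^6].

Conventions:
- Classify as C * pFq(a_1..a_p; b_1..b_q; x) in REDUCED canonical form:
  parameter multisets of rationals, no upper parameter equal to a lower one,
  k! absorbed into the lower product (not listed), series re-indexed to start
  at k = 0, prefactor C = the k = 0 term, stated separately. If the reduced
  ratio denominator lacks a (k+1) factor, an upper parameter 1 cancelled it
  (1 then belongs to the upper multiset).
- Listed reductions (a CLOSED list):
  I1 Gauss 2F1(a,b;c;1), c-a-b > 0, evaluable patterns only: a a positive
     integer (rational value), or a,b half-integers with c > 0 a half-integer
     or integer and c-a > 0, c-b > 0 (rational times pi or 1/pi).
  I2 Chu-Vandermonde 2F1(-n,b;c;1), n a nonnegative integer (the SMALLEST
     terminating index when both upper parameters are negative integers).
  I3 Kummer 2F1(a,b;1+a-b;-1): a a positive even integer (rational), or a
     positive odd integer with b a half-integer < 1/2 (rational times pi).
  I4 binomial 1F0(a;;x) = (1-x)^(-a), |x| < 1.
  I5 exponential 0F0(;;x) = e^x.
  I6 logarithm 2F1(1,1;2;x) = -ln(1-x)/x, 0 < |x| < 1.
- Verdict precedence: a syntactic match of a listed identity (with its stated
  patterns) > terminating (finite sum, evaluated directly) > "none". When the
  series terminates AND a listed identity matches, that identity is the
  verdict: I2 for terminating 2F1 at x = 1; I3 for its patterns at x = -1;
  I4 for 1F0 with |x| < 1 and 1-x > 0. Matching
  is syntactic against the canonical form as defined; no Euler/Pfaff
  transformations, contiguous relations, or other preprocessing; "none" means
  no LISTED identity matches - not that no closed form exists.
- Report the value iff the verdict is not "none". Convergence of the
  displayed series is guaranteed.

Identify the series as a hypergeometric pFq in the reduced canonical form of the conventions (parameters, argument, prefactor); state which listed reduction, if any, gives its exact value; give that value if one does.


First insight: t_0 = 1/6 here, and the parameter 4/7 appears in both the upper and lower lists and cancels (alongside the other common factor).
Ratio: r(k) = (4/3) * (k-10) (k-3) / [(k-1/2) (k+6/5) (k+1)] - rational; roots negated = parameters, x = (4/3), C = 1/6.

With C = 1/6: the canonical form is 2F2(-10, -3; -1/2, 6/5; 4/3). Verdict: terminating - upper parameter -3 makes this a finite sum (last index 3), evaluated exactly. Exact value: -395503/1782.


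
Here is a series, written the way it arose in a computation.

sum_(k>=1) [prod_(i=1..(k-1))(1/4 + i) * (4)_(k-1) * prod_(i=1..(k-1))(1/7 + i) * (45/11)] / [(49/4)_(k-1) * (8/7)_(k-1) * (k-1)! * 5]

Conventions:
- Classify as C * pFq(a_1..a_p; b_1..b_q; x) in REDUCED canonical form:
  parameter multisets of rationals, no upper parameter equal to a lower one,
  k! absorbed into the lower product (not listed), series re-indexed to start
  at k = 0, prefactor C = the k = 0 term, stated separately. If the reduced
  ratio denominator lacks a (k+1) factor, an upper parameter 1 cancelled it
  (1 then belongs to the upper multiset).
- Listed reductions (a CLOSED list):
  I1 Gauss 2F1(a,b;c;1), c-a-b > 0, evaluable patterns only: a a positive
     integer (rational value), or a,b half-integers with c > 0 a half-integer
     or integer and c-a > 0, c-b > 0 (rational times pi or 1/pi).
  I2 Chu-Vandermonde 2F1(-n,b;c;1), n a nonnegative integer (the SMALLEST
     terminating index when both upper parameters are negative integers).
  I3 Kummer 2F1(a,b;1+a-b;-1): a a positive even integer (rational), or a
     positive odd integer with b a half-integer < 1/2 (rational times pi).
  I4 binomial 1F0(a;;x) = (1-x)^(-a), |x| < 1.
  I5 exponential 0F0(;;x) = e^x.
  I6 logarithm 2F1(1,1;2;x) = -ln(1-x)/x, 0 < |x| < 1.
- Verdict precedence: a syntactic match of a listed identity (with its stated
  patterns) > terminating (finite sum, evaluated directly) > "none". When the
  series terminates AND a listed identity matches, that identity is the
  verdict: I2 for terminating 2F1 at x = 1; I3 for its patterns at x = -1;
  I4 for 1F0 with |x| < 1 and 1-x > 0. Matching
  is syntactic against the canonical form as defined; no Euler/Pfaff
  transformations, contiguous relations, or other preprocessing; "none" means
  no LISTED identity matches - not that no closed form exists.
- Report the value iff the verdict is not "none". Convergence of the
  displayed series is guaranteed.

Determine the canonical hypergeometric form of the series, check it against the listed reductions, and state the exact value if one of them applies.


The series (x = 1) is 2F1: upper {5/4, 4}, lower {49/4}, prefactor 9/11. Verdict (x = 1): the Gauss summation I1 applies (x = 1: the Gamma ratio telescopes since c-a-b = 7 > 0 and a = 4 in Z>0). Hence: 40959/28672.

The tell: x = 1 and the running product (C = 9/11, x = 1) telescopes to a rising factorial.
Consecutive-term ratio: r(k) = 1 * (k+5/4) (k+4) / [(k+49/4) (k+1)] - poly over poly, x = 1 from leading terms; C = 9/11 at k = 0.


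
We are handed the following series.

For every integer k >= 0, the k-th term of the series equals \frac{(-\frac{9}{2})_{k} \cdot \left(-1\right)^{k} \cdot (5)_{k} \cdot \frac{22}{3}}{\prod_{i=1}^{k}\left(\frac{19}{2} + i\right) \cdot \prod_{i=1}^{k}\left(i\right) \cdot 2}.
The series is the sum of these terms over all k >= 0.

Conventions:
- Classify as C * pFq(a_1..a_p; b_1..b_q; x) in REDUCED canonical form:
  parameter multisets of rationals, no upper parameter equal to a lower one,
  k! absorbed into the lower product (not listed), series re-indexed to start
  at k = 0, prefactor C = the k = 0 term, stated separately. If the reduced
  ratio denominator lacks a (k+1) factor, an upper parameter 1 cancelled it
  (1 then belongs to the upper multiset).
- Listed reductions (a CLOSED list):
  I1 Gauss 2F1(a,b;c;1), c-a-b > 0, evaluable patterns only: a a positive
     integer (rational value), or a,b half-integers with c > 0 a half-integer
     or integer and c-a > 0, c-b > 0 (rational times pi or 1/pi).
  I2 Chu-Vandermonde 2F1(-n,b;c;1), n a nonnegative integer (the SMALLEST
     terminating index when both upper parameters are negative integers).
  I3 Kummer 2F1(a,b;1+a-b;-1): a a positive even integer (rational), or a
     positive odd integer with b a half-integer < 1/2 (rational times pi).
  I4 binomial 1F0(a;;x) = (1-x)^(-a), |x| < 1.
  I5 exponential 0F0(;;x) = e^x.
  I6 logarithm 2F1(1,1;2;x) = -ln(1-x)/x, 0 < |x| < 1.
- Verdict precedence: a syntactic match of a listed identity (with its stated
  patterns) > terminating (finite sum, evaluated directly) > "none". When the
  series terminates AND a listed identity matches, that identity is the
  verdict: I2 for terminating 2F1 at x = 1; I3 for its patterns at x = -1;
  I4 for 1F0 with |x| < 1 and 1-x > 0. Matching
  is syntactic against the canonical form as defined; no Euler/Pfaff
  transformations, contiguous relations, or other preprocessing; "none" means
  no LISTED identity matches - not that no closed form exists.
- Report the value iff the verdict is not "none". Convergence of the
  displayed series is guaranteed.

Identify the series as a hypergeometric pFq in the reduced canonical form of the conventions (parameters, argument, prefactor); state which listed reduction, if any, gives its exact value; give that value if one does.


The series (x = -1) is 2F1: upper {-\frac{9}{2}, 5}, lower {\frac{21}{2}}, prefactor \frac{11}{3}. Verdict: the Kummer evaluation I3 matches (x = -1; c = \frac{21}{2} equals 1+a-b for upper {-\frac{9}{2}, 5}: listed pattern). Sum: \frac{7621185}{1048576} \cdot \pi.

Key observation: t_0 being \frac{11}{3}, the constant factors (C = 11/3, x = -1) combine into one prefactor.
Adjacent-term ratio: r(k) = -1 * (k-\frac{9}{2}) (k+5) / [(k+\frac{21}{2}) (k+1)] - rational in k. x = -1; t_0 = \frac{11}{3}; negate the roots.


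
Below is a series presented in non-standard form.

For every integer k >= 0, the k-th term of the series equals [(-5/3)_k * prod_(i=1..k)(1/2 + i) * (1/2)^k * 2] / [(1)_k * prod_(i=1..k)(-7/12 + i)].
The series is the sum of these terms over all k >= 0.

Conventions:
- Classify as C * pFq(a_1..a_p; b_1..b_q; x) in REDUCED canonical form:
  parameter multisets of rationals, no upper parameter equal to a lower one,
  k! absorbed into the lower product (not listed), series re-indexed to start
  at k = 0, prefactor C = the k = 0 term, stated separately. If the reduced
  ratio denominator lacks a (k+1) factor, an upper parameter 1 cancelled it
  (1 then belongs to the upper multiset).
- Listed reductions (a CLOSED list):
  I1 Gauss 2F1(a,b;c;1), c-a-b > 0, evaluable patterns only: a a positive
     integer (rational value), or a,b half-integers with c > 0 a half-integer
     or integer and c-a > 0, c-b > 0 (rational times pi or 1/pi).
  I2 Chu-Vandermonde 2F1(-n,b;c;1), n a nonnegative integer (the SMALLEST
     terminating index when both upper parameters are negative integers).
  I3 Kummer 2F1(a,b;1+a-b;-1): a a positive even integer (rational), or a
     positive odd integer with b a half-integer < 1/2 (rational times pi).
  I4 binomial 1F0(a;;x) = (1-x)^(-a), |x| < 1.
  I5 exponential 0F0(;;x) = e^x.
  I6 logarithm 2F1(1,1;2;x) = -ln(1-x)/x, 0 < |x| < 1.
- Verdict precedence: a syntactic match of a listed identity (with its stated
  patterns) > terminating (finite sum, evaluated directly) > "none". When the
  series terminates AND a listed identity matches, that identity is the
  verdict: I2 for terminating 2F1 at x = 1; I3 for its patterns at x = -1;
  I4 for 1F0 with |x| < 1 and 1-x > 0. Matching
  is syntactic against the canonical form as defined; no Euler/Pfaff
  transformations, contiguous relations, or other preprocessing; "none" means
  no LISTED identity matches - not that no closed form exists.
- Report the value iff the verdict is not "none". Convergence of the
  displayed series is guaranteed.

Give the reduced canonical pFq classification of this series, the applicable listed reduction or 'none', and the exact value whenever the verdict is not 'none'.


The series (x = 1/2) is 2F1: upper {-5/3, 3/2}, lower {5/12}, prefactor 2. Verdict: none - this 2F1 at x = 1/2 matches no listed pattern, and upper {-5/3, 3/2} holds no stopper.

Key step: with t_0 = 2, the lower running product (C = 2) is a rising factorial.
Consecutive-term ratio: r(k) = (1/2) * (k-5/3) (k+3/2) / [(k+5/12) (k+1)] - rational in k. x = (1/2); t_0 = 2; negate the roots.


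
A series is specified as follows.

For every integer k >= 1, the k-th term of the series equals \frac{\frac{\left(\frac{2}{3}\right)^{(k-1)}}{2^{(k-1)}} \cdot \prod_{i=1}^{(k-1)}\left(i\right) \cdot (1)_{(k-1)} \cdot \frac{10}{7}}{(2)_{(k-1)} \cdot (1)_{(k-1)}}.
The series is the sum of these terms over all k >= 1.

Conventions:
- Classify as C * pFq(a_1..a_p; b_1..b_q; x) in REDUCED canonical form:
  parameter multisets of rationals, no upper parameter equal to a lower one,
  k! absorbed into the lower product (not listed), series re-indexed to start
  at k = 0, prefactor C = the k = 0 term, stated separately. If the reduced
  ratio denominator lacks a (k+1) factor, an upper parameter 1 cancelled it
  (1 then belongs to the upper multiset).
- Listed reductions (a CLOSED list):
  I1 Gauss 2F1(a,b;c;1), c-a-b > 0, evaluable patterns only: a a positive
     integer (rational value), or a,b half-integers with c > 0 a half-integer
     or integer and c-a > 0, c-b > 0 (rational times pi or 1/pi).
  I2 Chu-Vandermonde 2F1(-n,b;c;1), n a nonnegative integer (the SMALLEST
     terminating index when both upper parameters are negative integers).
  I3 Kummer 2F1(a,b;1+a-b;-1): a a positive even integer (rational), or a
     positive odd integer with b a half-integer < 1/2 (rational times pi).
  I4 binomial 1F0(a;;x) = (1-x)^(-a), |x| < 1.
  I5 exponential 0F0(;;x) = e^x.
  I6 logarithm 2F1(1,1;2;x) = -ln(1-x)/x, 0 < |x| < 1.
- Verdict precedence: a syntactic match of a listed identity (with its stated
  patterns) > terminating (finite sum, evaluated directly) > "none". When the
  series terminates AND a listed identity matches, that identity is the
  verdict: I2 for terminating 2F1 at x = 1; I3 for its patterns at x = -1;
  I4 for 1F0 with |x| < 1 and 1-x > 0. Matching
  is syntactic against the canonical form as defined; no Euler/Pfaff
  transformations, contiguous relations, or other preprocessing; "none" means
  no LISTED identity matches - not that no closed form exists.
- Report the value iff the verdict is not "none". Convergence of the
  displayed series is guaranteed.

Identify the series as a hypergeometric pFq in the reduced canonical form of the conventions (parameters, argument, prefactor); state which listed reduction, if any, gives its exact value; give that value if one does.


Classification (C = \frac{10}{7}): 2F1 with upper {1, 1}, lower {2}, argument x = \frac{1}{3}. Verdict: logarithm (I6) applies (the logarithm: parameters (1,1;2), x = \frac{1}{3}). Exact value: \left(-\frac{30}{7}\right) \cdot \ln\left(\frac{2}{3}\right).

Key observation: x = \frac{1}{3} and the running product (prefactor 10/7) telescopes to a rising factorial.
Term ratio: r(k) = \frac{1}{3} * (k+1) (k+1) / [(k+2) (k+1)] - rational in k. x = \frac{1}{3}; t_0 = \frac{10}{7}; negate the roots.


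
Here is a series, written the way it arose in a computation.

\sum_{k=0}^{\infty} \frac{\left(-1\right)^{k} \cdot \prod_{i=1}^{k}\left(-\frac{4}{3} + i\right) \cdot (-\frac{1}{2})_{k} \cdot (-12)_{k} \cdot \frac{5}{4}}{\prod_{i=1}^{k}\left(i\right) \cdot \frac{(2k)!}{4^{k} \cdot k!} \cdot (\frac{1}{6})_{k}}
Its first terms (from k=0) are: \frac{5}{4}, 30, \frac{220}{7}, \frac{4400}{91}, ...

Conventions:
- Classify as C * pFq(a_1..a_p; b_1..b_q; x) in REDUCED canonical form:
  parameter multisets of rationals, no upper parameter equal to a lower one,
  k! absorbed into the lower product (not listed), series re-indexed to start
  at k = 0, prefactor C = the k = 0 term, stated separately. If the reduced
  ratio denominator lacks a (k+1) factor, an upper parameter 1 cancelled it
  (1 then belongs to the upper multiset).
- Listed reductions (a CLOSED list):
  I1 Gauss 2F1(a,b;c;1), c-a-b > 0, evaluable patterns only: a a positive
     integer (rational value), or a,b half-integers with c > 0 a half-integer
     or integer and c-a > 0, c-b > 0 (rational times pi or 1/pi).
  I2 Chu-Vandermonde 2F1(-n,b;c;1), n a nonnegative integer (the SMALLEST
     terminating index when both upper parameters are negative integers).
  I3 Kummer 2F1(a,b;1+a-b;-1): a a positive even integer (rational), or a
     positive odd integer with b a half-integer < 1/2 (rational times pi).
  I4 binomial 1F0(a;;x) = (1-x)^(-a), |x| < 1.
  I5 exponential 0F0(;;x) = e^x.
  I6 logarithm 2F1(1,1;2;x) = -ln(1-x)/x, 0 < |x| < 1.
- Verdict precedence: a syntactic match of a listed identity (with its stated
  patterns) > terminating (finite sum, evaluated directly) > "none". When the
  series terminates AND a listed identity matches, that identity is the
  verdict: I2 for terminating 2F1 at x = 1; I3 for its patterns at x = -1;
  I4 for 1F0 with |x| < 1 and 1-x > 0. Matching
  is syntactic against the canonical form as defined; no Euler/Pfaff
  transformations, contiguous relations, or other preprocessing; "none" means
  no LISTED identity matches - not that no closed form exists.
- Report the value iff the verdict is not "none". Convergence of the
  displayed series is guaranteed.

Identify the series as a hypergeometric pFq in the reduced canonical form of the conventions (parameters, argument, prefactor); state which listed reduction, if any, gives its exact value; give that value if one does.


With C = \frac{5}{4}: the canonical form is 3F2(-12, -\frac{1}{2}, -\frac{1}{3}; \frac{1}{6}, \frac{1}{2}; -1). Verdict: terminating - upper -12 stops the sum at k = 12; the 13 terms are added exactly. Value: \frac{6441056832430669205}{16872697837682596}.

The tell: t_0 = \frac{5}{4} here, and the lower (2k)!/(4^k k!) block (prefactor 5/4) is (1/2)_k.
Consecutive-term ratio: r(k) = -1 * (k-12) (k-\frac{1}{2}) (k-\frac{1}{3}) / [(k+\frac{1}{6}) (k+\frac{1}{2}) (k+1)] - poly over poly, x = -1 from leading terms; C = \frac{5}{4} at k = 0.


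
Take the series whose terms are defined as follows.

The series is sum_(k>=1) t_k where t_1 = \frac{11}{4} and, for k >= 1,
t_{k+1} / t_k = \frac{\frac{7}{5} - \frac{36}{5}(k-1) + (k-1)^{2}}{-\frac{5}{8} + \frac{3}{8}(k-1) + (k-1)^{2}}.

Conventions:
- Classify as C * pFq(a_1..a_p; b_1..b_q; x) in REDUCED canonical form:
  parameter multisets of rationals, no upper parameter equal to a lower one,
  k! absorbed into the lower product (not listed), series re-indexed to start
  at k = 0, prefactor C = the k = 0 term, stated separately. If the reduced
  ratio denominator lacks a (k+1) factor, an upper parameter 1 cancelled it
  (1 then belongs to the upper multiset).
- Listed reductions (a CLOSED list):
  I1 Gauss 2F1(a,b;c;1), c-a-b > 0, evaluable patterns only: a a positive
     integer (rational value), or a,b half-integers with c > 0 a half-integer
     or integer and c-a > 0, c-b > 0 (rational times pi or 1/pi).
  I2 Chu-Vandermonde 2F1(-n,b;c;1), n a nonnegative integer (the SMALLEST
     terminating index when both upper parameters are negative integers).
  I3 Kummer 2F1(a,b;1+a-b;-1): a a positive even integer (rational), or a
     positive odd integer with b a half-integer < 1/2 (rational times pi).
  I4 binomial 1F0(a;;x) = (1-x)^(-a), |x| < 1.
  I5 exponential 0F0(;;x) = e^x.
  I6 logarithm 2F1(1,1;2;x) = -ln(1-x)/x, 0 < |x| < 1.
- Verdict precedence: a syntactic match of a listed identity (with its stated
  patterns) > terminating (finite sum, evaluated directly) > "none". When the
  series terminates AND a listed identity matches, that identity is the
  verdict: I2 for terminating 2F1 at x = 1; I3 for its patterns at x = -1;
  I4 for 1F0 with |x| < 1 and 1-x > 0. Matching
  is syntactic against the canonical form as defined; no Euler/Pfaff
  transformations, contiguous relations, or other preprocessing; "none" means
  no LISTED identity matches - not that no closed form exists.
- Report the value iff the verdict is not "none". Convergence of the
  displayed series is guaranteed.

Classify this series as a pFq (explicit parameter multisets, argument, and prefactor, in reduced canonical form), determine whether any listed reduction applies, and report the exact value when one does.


Canonical form: C = \frac{11}{4} times 2F1 with upper {-7, -\frac{1}{5}}, lower {-\frac{5}{8}}, x = 1. Verdict: Chu-Vandermonde (I2) applies (terminating 2F1 at x = 1 with n = 7, b = -1/5, c = -\frac{5}{8}). Value: \frac{78340207517}{19148437500}.

Structural cue: t_0 = \frac{11}{4} here, and factor the ratio over Q (C = 11/4, x = 1): negated roots = parameters.
Term ratio: r(k) = 1 * (k-7) (k-\frac{1}{5}) / [(k-\frac{5}{8}) (k+1)] - rational; roots negated = parameters, x = 1, C = \frac{11}{4}.


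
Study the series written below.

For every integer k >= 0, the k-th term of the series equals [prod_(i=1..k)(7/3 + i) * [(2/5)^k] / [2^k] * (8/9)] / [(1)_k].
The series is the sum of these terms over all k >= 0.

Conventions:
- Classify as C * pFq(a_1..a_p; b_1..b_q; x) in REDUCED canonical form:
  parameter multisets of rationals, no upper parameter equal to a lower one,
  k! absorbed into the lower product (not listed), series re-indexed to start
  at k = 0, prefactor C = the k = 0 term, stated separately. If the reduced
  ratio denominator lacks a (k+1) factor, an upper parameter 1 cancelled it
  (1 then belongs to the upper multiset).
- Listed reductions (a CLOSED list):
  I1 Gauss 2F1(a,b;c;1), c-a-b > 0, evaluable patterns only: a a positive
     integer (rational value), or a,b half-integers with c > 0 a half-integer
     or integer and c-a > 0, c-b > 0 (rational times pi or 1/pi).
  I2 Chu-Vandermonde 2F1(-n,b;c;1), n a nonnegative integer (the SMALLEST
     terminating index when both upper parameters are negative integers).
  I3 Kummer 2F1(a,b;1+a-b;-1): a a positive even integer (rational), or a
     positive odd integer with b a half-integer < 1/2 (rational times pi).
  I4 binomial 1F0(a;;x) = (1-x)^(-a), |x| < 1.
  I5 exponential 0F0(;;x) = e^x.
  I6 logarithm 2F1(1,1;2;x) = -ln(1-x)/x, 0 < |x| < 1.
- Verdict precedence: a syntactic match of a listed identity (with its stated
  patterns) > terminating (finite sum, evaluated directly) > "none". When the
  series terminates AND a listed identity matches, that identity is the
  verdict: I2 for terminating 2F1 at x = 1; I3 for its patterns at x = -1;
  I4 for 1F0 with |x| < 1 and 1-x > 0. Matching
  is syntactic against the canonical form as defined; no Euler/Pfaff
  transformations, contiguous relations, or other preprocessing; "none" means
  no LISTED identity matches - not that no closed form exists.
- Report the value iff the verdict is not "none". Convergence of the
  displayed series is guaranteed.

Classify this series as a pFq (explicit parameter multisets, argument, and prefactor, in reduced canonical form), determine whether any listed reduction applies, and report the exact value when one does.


The series (x = 1/5) is 1F0: upper {10/3}, lower {-}, prefactor 8/9. Verdict: binomial (I4) applies (the 1F0 binomial series: exponent -10/3, x = 1/5). Sum: (8/9) * (4/5)^(-10/3).

Structural cue: t_0 = 8/9 here, and (1)_k (C = 8/9) is k! itself.
Term ratio: r(k) = (1/5) * (k+10/3) / [(k+1)] - rational in k, leading ratio (1/5); with t_0 = 8/9, classification follows.


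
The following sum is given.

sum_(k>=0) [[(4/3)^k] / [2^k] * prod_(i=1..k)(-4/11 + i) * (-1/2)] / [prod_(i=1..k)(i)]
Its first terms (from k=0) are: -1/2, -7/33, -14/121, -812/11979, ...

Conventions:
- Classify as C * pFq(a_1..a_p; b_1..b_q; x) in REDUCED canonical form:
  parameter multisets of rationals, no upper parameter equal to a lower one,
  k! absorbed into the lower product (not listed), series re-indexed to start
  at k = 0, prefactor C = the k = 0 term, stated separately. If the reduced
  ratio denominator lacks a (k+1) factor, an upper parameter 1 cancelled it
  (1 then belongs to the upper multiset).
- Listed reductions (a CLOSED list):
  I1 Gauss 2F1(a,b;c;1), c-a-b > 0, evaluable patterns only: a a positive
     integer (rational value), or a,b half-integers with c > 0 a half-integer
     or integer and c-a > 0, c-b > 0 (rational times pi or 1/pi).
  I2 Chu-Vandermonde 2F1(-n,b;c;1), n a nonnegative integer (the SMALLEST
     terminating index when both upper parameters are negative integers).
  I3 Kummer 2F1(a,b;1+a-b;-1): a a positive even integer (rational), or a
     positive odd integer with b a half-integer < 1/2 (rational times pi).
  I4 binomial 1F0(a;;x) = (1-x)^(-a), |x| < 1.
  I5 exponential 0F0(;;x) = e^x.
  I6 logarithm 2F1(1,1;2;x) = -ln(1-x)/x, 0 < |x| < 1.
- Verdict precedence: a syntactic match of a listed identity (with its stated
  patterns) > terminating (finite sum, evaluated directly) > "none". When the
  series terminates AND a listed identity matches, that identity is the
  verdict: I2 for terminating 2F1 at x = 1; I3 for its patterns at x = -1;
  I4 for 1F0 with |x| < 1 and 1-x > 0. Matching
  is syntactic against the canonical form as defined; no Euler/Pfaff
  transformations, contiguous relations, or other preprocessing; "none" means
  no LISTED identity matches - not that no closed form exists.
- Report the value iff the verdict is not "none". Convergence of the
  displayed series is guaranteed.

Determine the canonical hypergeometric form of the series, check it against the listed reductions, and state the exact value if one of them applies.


Classification (C = -1/2): 1F0 with upper {7/11}, lower {-}, argument x = 2/3. Verdict (x = 2/3): the binomial series (I4) applies (the 1F0 binomial series: exponent -7/11, x = 2/3). Exact value: (-1/2) * (1/3)^(-7/11).

First insight: x = (2/3) and the running product (C = -1/2) telescopes to a rising factorial.
Consecutive-term ratio: r(k) = (2/3) * (k+7/11) / [(k+1)] ; factor over Q: parameters, x = (2/3), and C = -1/2.


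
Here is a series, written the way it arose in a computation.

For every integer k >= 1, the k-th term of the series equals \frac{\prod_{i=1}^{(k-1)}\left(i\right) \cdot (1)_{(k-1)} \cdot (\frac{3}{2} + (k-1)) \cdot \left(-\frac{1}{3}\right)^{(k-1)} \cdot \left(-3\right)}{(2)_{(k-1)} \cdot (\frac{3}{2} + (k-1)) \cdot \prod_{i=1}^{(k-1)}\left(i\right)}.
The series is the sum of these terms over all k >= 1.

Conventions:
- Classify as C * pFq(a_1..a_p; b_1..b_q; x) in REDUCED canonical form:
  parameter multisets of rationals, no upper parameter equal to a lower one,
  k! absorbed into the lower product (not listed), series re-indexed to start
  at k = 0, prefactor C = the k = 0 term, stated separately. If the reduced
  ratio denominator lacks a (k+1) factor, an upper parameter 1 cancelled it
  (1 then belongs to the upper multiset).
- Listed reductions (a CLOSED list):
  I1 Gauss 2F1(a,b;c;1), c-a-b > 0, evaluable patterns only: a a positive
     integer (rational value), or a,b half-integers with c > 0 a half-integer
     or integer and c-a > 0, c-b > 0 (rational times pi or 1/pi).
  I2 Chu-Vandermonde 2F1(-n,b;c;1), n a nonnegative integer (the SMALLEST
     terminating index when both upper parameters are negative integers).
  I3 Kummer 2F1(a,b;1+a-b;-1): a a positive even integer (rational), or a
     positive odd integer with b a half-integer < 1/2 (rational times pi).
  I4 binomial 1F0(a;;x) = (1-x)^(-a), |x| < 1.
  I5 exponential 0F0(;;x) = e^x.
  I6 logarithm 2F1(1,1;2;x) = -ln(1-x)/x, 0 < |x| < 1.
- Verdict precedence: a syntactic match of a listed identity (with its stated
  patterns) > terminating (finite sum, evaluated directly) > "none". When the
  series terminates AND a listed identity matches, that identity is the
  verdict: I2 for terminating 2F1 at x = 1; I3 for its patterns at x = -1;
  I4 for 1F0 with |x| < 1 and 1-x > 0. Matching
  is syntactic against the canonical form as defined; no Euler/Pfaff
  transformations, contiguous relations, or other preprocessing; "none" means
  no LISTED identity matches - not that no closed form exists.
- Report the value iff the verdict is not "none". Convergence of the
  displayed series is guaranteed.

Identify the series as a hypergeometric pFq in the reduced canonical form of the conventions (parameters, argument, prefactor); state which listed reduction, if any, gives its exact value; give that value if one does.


The tell: x = -\frac{1}{3} and the factor k + 3/2 cancels (top and bottom), leaving C = -3, x = -1/3.
Ratio: r(k) = -\frac{1}{3} * (k+1) (k+1) / [(k+2) (k+1)] ; factor over Q: parameters, x = -\frac{1}{3}, and C = -3.

Reduced: x = -\frac{1}{3}, 2F1, upper = {1, 1}, lower = {2}, C = -3. Verdict at x = -\frac{1}{3}: the I6 logarithm reduction matches (the logarithm: parameters (1,1;2), x = -\frac{1}{3}). Sum: \left(-9\right) \cdot \ln\left(\frac{4}{3}\right).


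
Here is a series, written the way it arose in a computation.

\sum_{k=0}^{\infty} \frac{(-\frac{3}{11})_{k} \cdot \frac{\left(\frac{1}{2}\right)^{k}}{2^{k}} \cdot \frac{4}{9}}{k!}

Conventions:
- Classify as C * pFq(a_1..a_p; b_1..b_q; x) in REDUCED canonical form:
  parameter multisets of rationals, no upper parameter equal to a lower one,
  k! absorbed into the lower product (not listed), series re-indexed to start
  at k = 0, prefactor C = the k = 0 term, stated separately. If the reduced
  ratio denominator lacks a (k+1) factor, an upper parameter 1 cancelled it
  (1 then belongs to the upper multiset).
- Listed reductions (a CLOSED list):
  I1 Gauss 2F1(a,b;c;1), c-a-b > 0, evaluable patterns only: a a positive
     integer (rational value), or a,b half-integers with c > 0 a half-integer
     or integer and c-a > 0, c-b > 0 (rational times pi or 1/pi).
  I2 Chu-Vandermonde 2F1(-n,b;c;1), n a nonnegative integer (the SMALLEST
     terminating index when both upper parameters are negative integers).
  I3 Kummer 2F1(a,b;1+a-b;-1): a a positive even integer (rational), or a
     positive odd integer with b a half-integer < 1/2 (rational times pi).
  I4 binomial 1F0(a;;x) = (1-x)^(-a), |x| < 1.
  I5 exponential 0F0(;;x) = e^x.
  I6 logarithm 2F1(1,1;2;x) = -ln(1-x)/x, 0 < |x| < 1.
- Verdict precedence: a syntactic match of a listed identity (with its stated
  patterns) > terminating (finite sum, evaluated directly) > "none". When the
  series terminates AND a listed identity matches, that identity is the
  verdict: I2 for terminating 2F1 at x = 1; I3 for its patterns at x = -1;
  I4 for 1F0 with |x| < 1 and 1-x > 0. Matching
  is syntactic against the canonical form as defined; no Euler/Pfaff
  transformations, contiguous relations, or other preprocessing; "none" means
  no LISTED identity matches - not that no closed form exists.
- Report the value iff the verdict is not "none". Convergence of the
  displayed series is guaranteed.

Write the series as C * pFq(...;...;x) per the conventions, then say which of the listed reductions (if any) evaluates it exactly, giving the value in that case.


With C = \frac{4}{9}: the canonical form is 1F0(-\frac{3}{11}; -; \frac{1}{4}). Verdict: this is binomial (I4) (the 1F0 binomial series: exponent 3/11, x = \frac{1}{4}). Its exact value is \frac{4}{9} \cdot \left(\frac{3}{4}\right)^{\frac{3}{11}}.

Key observation: t_0 being \frac{4}{9}, the two k-th powers (C = 4/9, x = 1/4) combine into one argument.
Consecutive-term ratio: r(k) = \frac{1}{4} * (k-\frac{3}{11}) / [(k+1)] - poly over poly, x = \frac{1}{4} from leading terms; C = \frac{4}{9} at k = 0.


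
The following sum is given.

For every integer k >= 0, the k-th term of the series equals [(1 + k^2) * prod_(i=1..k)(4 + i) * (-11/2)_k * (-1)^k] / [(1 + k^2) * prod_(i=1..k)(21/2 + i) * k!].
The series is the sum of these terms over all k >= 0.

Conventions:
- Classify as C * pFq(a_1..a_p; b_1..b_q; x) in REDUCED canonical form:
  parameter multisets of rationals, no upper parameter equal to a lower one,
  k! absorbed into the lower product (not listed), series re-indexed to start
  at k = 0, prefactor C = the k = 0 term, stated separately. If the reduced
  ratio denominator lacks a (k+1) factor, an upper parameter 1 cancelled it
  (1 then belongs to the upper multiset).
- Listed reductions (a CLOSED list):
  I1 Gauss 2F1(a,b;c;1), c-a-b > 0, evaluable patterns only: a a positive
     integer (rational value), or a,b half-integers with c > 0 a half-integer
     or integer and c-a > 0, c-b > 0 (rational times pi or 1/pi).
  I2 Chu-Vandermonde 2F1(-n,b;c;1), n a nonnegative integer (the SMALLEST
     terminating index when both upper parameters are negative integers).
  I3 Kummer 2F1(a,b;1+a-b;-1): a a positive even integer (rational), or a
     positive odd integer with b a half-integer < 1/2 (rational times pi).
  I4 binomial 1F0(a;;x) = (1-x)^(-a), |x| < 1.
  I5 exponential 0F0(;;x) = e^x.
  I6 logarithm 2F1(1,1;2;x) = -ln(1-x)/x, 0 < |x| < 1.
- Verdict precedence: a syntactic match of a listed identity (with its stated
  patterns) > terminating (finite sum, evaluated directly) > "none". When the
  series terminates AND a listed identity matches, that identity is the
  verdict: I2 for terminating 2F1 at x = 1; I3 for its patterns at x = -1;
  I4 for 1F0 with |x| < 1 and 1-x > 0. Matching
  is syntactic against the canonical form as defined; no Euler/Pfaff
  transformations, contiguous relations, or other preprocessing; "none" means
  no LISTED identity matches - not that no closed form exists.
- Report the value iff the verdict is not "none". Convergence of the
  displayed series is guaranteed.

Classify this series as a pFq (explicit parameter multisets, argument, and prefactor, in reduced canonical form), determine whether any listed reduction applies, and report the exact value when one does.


Classification (C = 1): 2F1 with upper {-11/2, 5}, lower {23/2}, argument x = -1. Verdict (x = -1): Kummer (I3) applies (x = -1; c = 23/2 equals 1+a-b for upper {-11/2, 5}: listed pattern). Value: (43648605/16777216) * pi.

Key step: x = (-1) and the lower running product (C = 1, x = -1) is a rising factorial.
Consecutive-term ratio: r(k) = (-1) * (k-11/2) (k+5) / [(k+23/2) (k+1)] - rational in k, leading ratio (-1); with t_0 = 1, classification follows.


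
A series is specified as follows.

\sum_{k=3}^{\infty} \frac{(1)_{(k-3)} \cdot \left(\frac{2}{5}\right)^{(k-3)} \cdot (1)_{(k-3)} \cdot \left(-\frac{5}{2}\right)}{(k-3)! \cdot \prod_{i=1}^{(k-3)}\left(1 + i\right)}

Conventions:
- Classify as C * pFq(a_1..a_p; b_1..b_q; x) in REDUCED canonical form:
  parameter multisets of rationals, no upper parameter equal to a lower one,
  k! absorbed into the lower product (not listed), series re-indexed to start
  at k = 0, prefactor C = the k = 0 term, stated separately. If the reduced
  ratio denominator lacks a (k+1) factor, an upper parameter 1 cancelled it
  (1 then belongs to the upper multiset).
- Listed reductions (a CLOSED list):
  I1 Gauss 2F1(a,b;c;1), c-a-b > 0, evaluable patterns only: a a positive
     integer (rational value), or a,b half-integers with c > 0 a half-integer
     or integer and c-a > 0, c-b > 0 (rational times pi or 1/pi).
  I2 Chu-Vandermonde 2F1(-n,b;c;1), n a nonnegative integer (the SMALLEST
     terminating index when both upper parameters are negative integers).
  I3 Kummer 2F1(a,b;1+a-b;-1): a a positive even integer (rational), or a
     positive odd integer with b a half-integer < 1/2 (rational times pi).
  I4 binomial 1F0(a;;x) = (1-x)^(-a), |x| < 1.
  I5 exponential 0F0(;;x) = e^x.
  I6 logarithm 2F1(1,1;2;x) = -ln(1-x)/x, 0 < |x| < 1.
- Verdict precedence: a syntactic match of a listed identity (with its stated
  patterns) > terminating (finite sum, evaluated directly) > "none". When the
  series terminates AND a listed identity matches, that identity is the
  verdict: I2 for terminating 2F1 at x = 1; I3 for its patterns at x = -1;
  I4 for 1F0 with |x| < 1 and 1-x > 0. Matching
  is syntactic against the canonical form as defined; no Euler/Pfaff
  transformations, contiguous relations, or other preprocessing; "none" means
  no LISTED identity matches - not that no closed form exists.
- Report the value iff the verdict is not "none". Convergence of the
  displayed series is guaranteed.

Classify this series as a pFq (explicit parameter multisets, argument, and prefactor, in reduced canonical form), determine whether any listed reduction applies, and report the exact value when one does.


With C = -\frac{5}{2}: the canonical form is 2F1(1, 1; 2; \frac{2}{5}). Verdict (x = \frac{2}{5}): logarithm (I6) applies (the logarithm: parameters (1,1;2), x = \frac{2}{5}). Exact value: \frac{25}{4} \cdot \ln\left(\frac{3}{5}\right).

Key observation: from the first term -\frac{5}{2}: the lower running product (C = -5/2) is a rising factorial.
Term ratio: r(k) = \frac{2}{5} * (k+1) (k+1) / [(k+2) (k+1)] - rational in k. x = \frac{2}{5}; t_0 = -\frac{5}{2}; negate the roots.


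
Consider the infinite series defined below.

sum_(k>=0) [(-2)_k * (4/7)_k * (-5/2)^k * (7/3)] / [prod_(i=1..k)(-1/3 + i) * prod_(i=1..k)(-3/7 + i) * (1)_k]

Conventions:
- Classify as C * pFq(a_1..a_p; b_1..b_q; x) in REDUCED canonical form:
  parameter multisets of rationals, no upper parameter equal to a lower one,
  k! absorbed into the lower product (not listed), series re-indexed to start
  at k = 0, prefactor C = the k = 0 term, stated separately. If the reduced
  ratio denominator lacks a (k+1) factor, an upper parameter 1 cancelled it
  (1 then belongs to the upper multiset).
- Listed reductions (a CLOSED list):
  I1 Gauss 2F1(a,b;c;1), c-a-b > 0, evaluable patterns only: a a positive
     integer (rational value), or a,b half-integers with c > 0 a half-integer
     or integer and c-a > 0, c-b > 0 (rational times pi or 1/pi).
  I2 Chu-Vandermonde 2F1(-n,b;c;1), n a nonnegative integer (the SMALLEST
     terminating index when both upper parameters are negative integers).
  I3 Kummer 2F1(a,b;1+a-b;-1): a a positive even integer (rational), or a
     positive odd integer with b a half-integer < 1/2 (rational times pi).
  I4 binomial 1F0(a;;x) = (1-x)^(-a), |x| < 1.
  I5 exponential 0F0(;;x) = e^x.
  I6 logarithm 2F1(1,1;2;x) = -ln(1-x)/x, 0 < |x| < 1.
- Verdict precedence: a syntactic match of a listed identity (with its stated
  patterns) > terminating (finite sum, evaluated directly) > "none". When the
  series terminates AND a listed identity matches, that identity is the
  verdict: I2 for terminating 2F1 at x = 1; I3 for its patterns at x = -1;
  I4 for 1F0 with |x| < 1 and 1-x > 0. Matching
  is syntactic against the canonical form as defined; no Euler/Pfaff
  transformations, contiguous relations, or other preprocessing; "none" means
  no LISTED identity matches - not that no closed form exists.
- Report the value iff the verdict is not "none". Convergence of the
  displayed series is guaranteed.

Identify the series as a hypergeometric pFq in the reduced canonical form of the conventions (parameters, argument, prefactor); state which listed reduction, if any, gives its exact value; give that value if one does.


Canonical form: C = 7/3 times 1F1 with upper {-2}, lower {2/3}, x = -5/2. Verdict: terminating. With -2 upstairs the series is a 3-term polynomial sum; evaluated term by term. Sum: 791/24.

Key step: x = (-5/2) and the lower running product (prefactor 7/3) is a rising factorial.
Consecutive-term ratio: r(k) = (-5/2) * (k-2) / [(k+2/3) (k+1)] - rational; roots negated = parameters, x = (-5/2), C = 7/3.


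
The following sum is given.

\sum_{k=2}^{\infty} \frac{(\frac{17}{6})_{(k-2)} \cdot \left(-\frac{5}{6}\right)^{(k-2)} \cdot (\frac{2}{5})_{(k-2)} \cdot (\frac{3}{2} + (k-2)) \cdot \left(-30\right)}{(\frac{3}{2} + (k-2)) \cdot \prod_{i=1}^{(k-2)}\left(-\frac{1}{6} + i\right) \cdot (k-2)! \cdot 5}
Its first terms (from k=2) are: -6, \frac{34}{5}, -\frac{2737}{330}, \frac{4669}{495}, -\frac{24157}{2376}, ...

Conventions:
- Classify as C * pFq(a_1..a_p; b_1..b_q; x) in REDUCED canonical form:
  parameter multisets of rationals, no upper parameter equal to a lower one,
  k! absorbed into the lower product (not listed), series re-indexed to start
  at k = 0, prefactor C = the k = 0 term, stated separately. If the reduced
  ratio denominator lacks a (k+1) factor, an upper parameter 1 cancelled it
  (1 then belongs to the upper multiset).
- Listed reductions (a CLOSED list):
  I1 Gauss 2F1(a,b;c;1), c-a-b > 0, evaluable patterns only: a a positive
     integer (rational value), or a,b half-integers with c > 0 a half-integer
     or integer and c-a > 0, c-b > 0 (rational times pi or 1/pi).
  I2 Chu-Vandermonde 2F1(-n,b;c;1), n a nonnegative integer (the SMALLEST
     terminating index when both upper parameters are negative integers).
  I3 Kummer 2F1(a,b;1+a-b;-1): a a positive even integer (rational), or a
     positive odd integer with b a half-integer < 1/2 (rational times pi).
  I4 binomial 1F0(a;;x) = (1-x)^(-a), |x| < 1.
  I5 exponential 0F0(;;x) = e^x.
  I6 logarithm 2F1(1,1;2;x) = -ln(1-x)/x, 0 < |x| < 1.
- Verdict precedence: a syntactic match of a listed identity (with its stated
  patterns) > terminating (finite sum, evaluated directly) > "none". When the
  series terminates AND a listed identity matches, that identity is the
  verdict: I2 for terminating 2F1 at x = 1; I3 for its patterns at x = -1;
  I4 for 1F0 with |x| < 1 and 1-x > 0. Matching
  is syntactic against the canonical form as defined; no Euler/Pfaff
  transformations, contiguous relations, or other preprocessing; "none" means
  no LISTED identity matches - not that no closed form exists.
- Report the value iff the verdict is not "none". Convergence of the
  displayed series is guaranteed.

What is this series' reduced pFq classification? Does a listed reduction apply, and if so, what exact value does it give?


The series (x = -\frac{5}{6}) is 2F1: upper {\frac{2}{5}, \frac{17}{6}}, lower {\frac{5}{6}}, prefactor -6. Verdict: none. No listed pattern accepts 2F1(\frac{2}{5}, \frac{17}{6}; \frac{5}{6}; -\frac{5}{6}).

Key observation: t_0 = -6 here, and the constant factors (C = -6, x = -5/6) combine into one prefactor.
Consecutive-term ratio: r(k) = -\frac{5}{6} * (k+\frac{2}{5}) (k+\frac{17}{6}) / [(k+\frac{5}{6}) (k+1)] - rational in k, leading ratio -\frac{5}{6}; with t_0 = -6, classification follows.
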